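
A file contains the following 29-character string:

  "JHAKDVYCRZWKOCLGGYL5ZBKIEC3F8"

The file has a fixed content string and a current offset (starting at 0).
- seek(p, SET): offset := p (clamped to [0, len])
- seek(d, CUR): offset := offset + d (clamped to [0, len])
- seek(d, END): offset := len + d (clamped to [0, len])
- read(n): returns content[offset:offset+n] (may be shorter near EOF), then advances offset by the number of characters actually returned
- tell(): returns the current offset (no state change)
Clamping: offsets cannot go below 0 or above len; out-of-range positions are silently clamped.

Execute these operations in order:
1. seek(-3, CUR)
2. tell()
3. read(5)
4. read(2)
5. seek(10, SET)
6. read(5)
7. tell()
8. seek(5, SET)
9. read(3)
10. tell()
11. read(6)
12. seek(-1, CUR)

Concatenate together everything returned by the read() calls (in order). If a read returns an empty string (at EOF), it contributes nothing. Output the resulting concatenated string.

After 1 (seek(-3, CUR)): offset=0
After 2 (tell()): offset=0
After 3 (read(5)): returned 'JHAKD', offset=5
After 4 (read(2)): returned 'VY', offset=7
After 5 (seek(10, SET)): offset=10
After 6 (read(5)): returned 'WKOCL', offset=15
After 7 (tell()): offset=15
After 8 (seek(5, SET)): offset=5
After 9 (read(3)): returned 'VYC', offset=8
After 10 (tell()): offset=8
After 11 (read(6)): returned 'RZWKOC', offset=14
After 12 (seek(-1, CUR)): offset=13

Answer: JHAKDVYWKOCLVYCRZWKOC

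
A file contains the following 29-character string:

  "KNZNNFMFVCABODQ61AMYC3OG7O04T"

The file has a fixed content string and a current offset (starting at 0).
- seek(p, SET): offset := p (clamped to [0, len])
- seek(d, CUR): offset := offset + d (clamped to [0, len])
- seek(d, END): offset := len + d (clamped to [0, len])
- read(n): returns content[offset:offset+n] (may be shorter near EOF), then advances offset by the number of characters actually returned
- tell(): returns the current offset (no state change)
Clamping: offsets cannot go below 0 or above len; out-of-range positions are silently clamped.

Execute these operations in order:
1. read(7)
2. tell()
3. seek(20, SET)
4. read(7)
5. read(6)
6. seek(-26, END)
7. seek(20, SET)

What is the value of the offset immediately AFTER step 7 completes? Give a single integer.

Answer: 20

Derivation:
After 1 (read(7)): returned 'KNZNNFM', offset=7
After 2 (tell()): offset=7
After 3 (seek(20, SET)): offset=20
After 4 (read(7)): returned 'C3OG7O0', offset=27
After 5 (read(6)): returned '4T', offset=29
After 6 (seek(-26, END)): offset=3
After 7 (seek(20, SET)): offset=20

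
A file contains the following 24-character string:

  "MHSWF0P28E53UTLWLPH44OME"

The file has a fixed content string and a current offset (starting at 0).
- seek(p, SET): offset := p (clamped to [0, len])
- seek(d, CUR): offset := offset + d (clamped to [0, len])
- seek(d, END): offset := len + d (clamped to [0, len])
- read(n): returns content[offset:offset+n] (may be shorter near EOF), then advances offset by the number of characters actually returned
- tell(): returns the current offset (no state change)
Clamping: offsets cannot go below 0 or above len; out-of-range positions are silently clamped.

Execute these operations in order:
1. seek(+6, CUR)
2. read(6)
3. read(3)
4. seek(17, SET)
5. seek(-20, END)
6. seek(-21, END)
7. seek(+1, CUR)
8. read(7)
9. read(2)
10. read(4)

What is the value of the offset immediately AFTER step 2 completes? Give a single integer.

After 1 (seek(+6, CUR)): offset=6
After 2 (read(6)): returned 'P28E53', offset=12

Answer: 12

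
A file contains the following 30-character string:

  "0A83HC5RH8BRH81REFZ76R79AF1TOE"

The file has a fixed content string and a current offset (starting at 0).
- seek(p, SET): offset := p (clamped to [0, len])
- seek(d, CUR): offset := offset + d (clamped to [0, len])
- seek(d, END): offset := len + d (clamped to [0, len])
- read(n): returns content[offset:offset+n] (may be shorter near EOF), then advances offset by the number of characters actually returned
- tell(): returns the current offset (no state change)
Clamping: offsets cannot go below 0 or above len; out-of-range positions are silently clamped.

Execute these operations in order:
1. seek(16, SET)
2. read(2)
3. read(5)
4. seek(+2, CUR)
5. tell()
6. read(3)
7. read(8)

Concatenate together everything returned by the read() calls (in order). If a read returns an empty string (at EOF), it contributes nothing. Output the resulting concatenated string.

After 1 (seek(16, SET)): offset=16
After 2 (read(2)): returned 'EF', offset=18
After 3 (read(5)): returned 'Z76R7', offset=23
After 4 (seek(+2, CUR)): offset=25
After 5 (tell()): offset=25
After 6 (read(3)): returned 'F1T', offset=28
After 7 (read(8)): returned 'OE', offset=30

Answer: EFZ76R7F1TOE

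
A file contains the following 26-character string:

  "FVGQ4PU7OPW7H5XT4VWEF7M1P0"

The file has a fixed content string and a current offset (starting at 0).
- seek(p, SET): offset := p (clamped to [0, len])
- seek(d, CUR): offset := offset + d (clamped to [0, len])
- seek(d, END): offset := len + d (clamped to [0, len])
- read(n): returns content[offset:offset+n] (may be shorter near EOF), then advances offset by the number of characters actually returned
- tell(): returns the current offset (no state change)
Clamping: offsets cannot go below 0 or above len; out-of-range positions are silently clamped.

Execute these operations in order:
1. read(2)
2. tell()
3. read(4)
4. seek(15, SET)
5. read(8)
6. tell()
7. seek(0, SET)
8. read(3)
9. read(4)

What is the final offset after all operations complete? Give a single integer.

Answer: 7

Derivation:
After 1 (read(2)): returned 'FV', offset=2
After 2 (tell()): offset=2
After 3 (read(4)): returned 'GQ4P', offset=6
After 4 (seek(15, SET)): offset=15
After 5 (read(8)): returned 'T4VWEF7M', offset=23
After 6 (tell()): offset=23
After 7 (seek(0, SET)): offset=0
After 8 (read(3)): returned 'FVG', offset=3
After 9 (read(4)): returned 'Q4PU', offset=7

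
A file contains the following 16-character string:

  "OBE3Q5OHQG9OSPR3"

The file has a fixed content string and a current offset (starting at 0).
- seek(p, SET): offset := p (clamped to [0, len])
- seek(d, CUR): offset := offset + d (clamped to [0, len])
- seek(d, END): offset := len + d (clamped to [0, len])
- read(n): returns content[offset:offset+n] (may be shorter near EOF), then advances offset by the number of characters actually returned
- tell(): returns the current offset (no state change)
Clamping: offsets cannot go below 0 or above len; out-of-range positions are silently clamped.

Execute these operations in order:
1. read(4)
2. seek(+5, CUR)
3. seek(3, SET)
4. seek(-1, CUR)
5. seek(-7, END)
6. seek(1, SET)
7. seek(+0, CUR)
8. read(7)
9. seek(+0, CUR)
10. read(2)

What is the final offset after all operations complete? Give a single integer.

After 1 (read(4)): returned 'OBE3', offset=4
After 2 (seek(+5, CUR)): offset=9
After 3 (seek(3, SET)): offset=3
After 4 (seek(-1, CUR)): offset=2
After 5 (seek(-7, END)): offset=9
After 6 (seek(1, SET)): offset=1
After 7 (seek(+0, CUR)): offset=1
After 8 (read(7)): returned 'BE3Q5OH', offset=8
After 9 (seek(+0, CUR)): offset=8
After 10 (read(2)): returned 'QG', offset=10

Answer: 10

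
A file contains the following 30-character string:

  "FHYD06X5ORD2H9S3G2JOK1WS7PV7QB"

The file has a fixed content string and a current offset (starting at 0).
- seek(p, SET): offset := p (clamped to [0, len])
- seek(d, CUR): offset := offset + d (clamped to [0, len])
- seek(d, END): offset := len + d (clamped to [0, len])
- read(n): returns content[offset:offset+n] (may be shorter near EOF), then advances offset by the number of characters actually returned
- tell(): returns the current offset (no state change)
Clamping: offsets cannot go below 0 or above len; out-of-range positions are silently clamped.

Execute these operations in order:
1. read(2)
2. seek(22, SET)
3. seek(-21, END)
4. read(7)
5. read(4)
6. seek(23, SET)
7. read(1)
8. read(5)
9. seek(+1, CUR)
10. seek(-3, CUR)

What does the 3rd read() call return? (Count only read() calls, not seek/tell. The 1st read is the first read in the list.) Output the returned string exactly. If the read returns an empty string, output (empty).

After 1 (read(2)): returned 'FH', offset=2
After 2 (seek(22, SET)): offset=22
After 3 (seek(-21, END)): offset=9
After 4 (read(7)): returned 'RD2H9S3', offset=16
After 5 (read(4)): returned 'G2JO', offset=20
After 6 (seek(23, SET)): offset=23
After 7 (read(1)): returned 'S', offset=24
After 8 (read(5)): returned '7PV7Q', offset=29
After 9 (seek(+1, CUR)): offset=30
After 10 (seek(-3, CUR)): offset=27

Answer: G2JO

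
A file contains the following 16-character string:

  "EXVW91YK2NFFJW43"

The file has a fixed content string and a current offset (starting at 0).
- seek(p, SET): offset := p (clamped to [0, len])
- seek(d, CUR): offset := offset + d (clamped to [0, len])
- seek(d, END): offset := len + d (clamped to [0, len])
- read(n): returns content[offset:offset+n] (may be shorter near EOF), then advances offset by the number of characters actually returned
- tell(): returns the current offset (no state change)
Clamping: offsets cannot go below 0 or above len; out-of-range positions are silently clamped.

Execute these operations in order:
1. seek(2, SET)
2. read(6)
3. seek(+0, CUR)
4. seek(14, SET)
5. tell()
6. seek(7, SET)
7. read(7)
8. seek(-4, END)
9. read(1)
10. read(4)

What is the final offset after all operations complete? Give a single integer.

After 1 (seek(2, SET)): offset=2
After 2 (read(6)): returned 'VW91YK', offset=8
After 3 (seek(+0, CUR)): offset=8
After 4 (seek(14, SET)): offset=14
After 5 (tell()): offset=14
After 6 (seek(7, SET)): offset=7
After 7 (read(7)): returned 'K2NFFJW', offset=14
After 8 (seek(-4, END)): offset=12
After 9 (read(1)): returned 'J', offset=13
After 10 (read(4)): returned 'W43', offset=16

Answer: 16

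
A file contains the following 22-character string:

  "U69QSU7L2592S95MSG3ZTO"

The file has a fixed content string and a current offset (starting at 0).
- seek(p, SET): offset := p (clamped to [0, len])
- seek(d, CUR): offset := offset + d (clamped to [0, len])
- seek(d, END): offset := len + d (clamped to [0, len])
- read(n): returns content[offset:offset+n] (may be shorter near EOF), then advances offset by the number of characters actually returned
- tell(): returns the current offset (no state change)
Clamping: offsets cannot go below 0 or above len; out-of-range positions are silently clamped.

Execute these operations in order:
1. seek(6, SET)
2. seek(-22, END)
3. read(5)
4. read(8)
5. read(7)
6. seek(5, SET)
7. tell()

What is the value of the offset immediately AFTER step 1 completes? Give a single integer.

Answer: 6

Derivation:
After 1 (seek(6, SET)): offset=6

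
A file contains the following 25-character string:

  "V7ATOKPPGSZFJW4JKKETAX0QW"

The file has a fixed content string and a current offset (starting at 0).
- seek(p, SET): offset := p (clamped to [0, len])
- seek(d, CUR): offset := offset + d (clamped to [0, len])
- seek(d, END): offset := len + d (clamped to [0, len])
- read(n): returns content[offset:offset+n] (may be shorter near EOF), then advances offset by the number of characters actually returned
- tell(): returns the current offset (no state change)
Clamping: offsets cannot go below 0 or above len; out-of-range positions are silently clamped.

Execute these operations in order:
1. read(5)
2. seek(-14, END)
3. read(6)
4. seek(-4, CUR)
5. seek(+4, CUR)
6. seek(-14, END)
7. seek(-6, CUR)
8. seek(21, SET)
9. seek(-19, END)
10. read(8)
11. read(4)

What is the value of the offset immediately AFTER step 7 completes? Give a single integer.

After 1 (read(5)): returned 'V7ATO', offset=5
After 2 (seek(-14, END)): offset=11
After 3 (read(6)): returned 'FJW4JK', offset=17
After 4 (seek(-4, CUR)): offset=13
After 5 (seek(+4, CUR)): offset=17
After 6 (seek(-14, END)): offset=11
After 7 (seek(-6, CUR)): offset=5

Answer: 5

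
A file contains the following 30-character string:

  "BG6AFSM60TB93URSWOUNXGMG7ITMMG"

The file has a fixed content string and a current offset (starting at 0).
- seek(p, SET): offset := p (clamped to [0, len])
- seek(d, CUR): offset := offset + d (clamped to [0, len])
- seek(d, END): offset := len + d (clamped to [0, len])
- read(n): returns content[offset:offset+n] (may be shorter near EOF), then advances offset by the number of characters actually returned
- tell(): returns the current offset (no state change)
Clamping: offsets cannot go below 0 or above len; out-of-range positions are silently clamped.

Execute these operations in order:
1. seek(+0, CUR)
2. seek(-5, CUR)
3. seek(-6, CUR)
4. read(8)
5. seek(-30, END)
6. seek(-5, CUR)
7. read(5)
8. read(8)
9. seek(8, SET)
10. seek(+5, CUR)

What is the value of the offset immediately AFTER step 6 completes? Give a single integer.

After 1 (seek(+0, CUR)): offset=0
After 2 (seek(-5, CUR)): offset=0
After 3 (seek(-6, CUR)): offset=0
After 4 (read(8)): returned 'BG6AFSM6', offset=8
After 5 (seek(-30, END)): offset=0
After 6 (seek(-5, CUR)): offset=0

Answer: 0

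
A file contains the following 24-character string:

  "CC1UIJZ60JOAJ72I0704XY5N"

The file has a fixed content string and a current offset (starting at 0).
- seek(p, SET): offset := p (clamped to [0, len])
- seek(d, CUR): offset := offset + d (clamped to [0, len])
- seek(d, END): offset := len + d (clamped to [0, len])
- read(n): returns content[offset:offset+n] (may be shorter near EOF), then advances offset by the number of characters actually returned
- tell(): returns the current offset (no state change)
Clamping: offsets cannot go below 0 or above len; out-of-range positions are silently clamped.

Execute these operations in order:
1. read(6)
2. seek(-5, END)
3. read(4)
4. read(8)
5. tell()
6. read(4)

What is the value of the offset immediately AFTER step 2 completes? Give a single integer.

After 1 (read(6)): returned 'CC1UIJ', offset=6
After 2 (seek(-5, END)): offset=19

Answer: 19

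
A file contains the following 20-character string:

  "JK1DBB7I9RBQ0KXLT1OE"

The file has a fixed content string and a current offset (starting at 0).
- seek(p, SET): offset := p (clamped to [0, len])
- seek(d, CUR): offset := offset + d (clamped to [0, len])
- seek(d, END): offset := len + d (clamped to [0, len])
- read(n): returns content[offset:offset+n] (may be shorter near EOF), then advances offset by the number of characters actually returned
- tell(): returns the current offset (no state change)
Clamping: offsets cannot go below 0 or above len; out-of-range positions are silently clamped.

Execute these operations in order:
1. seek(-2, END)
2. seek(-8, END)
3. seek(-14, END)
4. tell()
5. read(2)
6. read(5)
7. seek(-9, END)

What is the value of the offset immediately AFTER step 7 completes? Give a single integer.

Answer: 11

Derivation:
After 1 (seek(-2, END)): offset=18
After 2 (seek(-8, END)): offset=12
After 3 (seek(-14, END)): offset=6
After 4 (tell()): offset=6
After 5 (read(2)): returned '7I', offset=8
After 6 (read(5)): returned '9RBQ0', offset=13
After 7 (seek(-9, END)): offset=11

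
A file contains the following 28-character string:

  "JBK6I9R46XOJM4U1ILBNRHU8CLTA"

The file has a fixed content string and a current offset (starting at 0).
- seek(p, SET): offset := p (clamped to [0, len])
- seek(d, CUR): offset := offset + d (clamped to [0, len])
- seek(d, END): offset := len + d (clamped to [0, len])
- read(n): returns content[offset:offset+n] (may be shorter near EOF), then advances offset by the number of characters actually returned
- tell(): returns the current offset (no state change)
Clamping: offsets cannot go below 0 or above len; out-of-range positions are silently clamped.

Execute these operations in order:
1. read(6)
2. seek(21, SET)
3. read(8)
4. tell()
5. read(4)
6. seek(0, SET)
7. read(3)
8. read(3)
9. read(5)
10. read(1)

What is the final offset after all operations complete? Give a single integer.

After 1 (read(6)): returned 'JBK6I9', offset=6
After 2 (seek(21, SET)): offset=21
After 3 (read(8)): returned 'HU8CLTA', offset=28
After 4 (tell()): offset=28
After 5 (read(4)): returned '', offset=28
After 6 (seek(0, SET)): offset=0
After 7 (read(3)): returned 'JBK', offset=3
After 8 (read(3)): returned '6I9', offset=6
After 9 (read(5)): returned 'R46XO', offset=11
After 10 (read(1)): returned 'J', offset=12

Answer: 12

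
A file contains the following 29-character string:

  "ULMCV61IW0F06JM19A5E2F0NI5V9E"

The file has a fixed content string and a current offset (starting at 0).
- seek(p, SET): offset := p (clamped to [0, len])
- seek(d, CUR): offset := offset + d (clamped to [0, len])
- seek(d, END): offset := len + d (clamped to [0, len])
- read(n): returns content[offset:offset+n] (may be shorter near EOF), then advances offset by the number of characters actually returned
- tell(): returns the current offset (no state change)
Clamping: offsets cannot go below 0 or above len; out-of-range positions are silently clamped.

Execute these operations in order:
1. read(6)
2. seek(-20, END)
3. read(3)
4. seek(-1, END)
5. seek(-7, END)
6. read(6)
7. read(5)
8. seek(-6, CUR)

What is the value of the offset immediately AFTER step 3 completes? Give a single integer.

Answer: 12

Derivation:
After 1 (read(6)): returned 'ULMCV6', offset=6
After 2 (seek(-20, END)): offset=9
After 3 (read(3)): returned '0F0', offset=12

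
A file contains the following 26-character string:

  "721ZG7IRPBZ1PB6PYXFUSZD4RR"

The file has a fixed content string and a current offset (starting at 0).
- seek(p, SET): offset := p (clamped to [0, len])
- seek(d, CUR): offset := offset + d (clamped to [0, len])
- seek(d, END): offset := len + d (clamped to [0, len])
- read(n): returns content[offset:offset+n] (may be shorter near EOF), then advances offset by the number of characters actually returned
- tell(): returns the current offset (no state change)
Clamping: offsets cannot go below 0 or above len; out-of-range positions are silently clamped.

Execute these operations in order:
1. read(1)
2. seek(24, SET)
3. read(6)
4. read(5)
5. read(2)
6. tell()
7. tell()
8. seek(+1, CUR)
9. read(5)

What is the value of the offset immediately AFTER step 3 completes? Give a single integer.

After 1 (read(1)): returned '7', offset=1
After 2 (seek(24, SET)): offset=24
After 3 (read(6)): returned 'RR', offset=26

Answer: 26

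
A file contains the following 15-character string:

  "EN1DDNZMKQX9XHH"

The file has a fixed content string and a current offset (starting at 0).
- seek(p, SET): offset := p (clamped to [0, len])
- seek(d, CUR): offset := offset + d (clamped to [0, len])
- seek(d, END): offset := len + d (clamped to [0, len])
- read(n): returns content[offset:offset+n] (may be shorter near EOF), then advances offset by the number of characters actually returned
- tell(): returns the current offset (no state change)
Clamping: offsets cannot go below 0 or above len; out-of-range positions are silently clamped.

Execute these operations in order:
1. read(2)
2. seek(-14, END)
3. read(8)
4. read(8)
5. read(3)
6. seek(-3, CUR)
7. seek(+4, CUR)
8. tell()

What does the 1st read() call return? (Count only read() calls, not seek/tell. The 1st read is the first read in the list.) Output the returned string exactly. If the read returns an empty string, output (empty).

Answer: EN

Derivation:
After 1 (read(2)): returned 'EN', offset=2
After 2 (seek(-14, END)): offset=1
After 3 (read(8)): returned 'N1DDNZMK', offset=9
After 4 (read(8)): returned 'QX9XHH', offset=15
After 5 (read(3)): returned '', offset=15
After 6 (seek(-3, CUR)): offset=12
After 7 (seek(+4, CUR)): offset=15
After 8 (tell()): offset=15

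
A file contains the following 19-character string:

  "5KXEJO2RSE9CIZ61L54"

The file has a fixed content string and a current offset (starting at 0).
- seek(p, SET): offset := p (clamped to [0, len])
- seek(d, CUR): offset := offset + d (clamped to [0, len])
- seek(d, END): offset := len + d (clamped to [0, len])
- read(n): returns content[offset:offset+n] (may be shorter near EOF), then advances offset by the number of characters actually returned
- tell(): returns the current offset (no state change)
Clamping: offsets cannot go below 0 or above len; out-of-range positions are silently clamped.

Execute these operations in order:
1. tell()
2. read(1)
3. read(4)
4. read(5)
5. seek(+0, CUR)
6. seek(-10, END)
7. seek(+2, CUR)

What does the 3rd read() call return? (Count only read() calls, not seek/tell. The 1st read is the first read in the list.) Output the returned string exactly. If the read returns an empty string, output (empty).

Answer: O2RSE

Derivation:
After 1 (tell()): offset=0
After 2 (read(1)): returned '5', offset=1
After 3 (read(4)): returned 'KXEJ', offset=5
After 4 (read(5)): returned 'O2RSE', offset=10
After 5 (seek(+0, CUR)): offset=10
After 6 (seek(-10, END)): offset=9
After 7 (seek(+2, CUR)): offset=11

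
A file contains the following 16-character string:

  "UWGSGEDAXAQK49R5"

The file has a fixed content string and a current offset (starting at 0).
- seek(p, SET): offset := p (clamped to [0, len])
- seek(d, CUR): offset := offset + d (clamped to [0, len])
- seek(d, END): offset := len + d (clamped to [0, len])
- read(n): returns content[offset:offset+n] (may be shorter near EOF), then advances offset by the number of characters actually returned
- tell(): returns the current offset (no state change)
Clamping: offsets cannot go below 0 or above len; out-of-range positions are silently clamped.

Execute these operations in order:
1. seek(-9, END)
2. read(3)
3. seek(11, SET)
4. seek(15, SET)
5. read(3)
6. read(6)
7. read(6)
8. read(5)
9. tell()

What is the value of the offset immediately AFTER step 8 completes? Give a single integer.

After 1 (seek(-9, END)): offset=7
After 2 (read(3)): returned 'AXA', offset=10
After 3 (seek(11, SET)): offset=11
After 4 (seek(15, SET)): offset=15
After 5 (read(3)): returned '5', offset=16
After 6 (read(6)): returned '', offset=16
After 7 (read(6)): returned '', offset=16
After 8 (read(5)): returned '', offset=16

Answer: 16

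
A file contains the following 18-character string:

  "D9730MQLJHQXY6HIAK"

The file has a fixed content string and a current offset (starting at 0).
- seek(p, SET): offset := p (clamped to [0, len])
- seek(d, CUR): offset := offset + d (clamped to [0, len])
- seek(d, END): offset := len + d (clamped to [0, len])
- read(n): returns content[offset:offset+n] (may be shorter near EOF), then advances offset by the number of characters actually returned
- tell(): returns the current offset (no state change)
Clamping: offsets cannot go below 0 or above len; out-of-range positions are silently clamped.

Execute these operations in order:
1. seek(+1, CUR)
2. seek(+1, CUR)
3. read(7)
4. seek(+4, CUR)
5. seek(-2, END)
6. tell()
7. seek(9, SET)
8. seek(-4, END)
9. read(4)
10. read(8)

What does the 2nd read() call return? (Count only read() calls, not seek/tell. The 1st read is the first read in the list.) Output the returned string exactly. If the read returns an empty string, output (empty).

Answer: HIAK

Derivation:
After 1 (seek(+1, CUR)): offset=1
After 2 (seek(+1, CUR)): offset=2
After 3 (read(7)): returned '730MQLJ', offset=9
After 4 (seek(+4, CUR)): offset=13
After 5 (seek(-2, END)): offset=16
After 6 (tell()): offset=16
After 7 (seek(9, SET)): offset=9
After 8 (seek(-4, END)): offset=14
After 9 (read(4)): returned 'HIAK', offset=18
After 10 (read(8)): returned '', offset=18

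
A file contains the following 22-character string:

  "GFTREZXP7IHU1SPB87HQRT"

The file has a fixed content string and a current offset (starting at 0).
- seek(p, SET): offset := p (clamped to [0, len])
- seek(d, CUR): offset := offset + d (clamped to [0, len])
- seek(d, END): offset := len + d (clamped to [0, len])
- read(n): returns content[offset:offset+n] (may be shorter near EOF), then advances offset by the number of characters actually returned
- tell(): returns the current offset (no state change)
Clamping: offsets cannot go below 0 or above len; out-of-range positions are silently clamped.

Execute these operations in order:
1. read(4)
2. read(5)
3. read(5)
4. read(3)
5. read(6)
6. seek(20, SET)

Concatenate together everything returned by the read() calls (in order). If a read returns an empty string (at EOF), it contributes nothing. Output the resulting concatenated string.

Answer: GFTREZXP7IHU1SPB87HQRT

Derivation:
After 1 (read(4)): returned 'GFTR', offset=4
After 2 (read(5)): returned 'EZXP7', offset=9
After 3 (read(5)): returned 'IHU1S', offset=14
After 4 (read(3)): returned 'PB8', offset=17
After 5 (read(6)): returned '7HQRT', offset=22
After 6 (seek(20, SET)): offset=20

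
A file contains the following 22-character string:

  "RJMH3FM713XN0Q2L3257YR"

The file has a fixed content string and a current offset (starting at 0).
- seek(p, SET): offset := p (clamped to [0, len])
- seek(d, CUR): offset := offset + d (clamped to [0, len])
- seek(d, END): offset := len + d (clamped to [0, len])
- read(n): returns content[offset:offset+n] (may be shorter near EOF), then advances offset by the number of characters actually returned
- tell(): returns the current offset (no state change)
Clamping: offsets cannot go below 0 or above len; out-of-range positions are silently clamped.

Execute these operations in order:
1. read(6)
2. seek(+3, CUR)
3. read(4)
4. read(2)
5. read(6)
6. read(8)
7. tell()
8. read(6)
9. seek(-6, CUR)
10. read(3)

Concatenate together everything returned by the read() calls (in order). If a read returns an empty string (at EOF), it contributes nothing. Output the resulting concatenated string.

After 1 (read(6)): returned 'RJMH3F', offset=6
After 2 (seek(+3, CUR)): offset=9
After 3 (read(4)): returned '3XN0', offset=13
After 4 (read(2)): returned 'Q2', offset=15
After 5 (read(6)): returned 'L3257Y', offset=21
After 6 (read(8)): returned 'R', offset=22
After 7 (tell()): offset=22
After 8 (read(6)): returned '', offset=22
After 9 (seek(-6, CUR)): offset=16
After 10 (read(3)): returned '325', offset=19

Answer: RJMH3F3XN0Q2L3257YR325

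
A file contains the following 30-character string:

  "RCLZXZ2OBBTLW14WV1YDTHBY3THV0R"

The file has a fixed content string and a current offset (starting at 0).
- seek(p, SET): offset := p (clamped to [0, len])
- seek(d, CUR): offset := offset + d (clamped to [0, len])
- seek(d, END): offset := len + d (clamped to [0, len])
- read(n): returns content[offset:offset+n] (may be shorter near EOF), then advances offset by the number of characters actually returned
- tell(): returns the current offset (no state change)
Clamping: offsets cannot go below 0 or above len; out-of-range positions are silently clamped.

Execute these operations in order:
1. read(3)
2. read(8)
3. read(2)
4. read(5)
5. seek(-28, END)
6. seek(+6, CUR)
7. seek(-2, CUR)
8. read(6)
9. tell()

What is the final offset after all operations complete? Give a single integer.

After 1 (read(3)): returned 'RCL', offset=3
After 2 (read(8)): returned 'ZXZ2OBBT', offset=11
After 3 (read(2)): returned 'LW', offset=13
After 4 (read(5)): returned '14WV1', offset=18
After 5 (seek(-28, END)): offset=2
After 6 (seek(+6, CUR)): offset=8
After 7 (seek(-2, CUR)): offset=6
After 8 (read(6)): returned '2OBBTL', offset=12
After 9 (tell()): offset=12

Answer: 12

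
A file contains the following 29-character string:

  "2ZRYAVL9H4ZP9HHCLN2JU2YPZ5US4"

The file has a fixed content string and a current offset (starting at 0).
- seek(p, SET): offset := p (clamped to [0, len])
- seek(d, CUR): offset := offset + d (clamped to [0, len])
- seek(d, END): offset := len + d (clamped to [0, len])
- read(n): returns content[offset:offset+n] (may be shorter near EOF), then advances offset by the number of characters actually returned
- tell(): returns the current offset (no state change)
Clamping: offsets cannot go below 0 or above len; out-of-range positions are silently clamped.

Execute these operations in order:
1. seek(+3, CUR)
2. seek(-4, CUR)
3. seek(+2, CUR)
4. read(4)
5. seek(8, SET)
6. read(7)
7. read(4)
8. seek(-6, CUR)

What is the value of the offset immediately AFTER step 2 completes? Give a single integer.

After 1 (seek(+3, CUR)): offset=3
After 2 (seek(-4, CUR)): offset=0

Answer: 0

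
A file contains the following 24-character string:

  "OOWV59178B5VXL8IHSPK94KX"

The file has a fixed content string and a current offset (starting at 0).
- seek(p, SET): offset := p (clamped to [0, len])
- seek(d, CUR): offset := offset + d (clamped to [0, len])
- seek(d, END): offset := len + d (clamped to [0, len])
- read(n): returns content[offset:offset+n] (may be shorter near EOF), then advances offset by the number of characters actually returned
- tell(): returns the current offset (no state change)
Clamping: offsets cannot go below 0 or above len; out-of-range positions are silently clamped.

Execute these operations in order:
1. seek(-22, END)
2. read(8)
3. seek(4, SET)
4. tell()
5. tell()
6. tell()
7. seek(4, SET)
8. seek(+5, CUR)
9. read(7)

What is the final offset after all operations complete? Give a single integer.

After 1 (seek(-22, END)): offset=2
After 2 (read(8)): returned 'WV59178B', offset=10
After 3 (seek(4, SET)): offset=4
After 4 (tell()): offset=4
After 5 (tell()): offset=4
After 6 (tell()): offset=4
After 7 (seek(4, SET)): offset=4
After 8 (seek(+5, CUR)): offset=9
After 9 (read(7)): returned 'B5VXL8I', offset=16

Answer: 16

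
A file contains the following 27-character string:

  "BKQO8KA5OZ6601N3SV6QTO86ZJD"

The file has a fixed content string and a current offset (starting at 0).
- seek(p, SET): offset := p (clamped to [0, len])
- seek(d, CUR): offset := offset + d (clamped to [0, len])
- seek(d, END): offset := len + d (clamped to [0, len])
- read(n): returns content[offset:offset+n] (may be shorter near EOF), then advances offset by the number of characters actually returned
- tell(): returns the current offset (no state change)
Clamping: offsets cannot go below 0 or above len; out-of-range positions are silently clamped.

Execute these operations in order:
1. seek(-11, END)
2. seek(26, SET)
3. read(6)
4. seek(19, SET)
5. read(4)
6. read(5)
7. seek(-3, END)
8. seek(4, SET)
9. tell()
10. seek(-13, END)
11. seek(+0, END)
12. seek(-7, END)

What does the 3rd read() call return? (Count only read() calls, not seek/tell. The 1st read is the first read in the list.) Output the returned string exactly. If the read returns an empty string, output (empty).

Answer: 6ZJD

Derivation:
After 1 (seek(-11, END)): offset=16
After 2 (seek(26, SET)): offset=26
After 3 (read(6)): returned 'D', offset=27
After 4 (seek(19, SET)): offset=19
After 5 (read(4)): returned 'QTO8', offset=23
After 6 (read(5)): returned '6ZJD', offset=27
After 7 (seek(-3, END)): offset=24
After 8 (seek(4, SET)): offset=4
After 9 (tell()): offset=4
After 10 (seek(-13, END)): offset=14
After 11 (seek(+0, END)): offset=27
After 12 (seek(-7, END)): offset=20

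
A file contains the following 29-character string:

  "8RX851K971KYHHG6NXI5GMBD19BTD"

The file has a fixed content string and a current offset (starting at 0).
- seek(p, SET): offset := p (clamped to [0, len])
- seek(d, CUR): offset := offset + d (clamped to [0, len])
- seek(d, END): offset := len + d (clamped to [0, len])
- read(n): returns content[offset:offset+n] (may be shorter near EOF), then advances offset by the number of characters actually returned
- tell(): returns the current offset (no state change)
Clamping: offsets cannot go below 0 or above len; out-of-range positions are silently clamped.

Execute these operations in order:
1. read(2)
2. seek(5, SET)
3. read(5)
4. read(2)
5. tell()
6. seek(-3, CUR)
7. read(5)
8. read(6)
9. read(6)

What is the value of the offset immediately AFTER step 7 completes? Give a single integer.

Answer: 14

Derivation:
After 1 (read(2)): returned '8R', offset=2
After 2 (seek(5, SET)): offset=5
After 3 (read(5)): returned '1K971', offset=10
After 4 (read(2)): returned 'KY', offset=12
After 5 (tell()): offset=12
After 6 (seek(-3, CUR)): offset=9
After 7 (read(5)): returned '1KYHH', offset=14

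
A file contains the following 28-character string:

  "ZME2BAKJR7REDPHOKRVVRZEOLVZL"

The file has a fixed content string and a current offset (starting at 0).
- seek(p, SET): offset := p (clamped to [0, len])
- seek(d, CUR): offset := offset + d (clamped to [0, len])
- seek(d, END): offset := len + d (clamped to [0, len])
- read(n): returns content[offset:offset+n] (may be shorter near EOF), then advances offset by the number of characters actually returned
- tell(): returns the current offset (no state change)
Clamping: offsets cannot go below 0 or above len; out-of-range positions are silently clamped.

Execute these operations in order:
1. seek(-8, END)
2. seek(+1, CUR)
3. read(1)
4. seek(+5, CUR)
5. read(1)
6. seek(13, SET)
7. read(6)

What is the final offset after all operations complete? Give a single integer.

Answer: 19

Derivation:
After 1 (seek(-8, END)): offset=20
After 2 (seek(+1, CUR)): offset=21
After 3 (read(1)): returned 'Z', offset=22
After 4 (seek(+5, CUR)): offset=27
After 5 (read(1)): returned 'L', offset=28
After 6 (seek(13, SET)): offset=13
After 7 (read(6)): returned 'PHOKRV', offset=19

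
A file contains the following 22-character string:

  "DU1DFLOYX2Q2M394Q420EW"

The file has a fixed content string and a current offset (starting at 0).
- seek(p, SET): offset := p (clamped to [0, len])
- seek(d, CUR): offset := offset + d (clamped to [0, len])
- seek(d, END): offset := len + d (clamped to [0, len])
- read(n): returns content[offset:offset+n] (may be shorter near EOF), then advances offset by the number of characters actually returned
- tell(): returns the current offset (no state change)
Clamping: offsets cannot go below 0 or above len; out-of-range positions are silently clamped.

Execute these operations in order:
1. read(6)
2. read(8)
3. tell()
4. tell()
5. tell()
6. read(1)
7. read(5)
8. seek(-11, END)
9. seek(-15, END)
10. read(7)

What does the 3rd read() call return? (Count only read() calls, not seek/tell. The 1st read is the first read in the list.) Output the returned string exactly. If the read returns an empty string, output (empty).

Answer: 9

Derivation:
After 1 (read(6)): returned 'DU1DFL', offset=6
After 2 (read(8)): returned 'OYX2Q2M3', offset=14
After 3 (tell()): offset=14
After 4 (tell()): offset=14
After 5 (tell()): offset=14
After 6 (read(1)): returned '9', offset=15
After 7 (read(5)): returned '4Q420', offset=20
After 8 (seek(-11, END)): offset=11
After 9 (seek(-15, END)): offset=7
After 10 (read(7)): returned 'YX2Q2M3', offset=14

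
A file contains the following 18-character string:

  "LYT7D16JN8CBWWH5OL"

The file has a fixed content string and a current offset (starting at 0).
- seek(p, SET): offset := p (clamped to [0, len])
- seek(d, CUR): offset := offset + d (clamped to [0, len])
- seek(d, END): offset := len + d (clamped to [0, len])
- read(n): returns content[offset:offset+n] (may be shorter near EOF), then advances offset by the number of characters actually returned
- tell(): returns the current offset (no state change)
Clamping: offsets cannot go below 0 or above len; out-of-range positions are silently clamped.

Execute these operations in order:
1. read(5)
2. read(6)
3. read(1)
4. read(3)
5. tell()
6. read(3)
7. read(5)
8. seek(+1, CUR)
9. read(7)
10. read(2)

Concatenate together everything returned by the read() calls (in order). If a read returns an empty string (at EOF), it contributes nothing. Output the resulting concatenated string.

After 1 (read(5)): returned 'LYT7D', offset=5
After 2 (read(6)): returned '16JN8C', offset=11
After 3 (read(1)): returned 'B', offset=12
After 4 (read(3)): returned 'WWH', offset=15
After 5 (tell()): offset=15
After 6 (read(3)): returned '5OL', offset=18
After 7 (read(5)): returned '', offset=18
After 8 (seek(+1, CUR)): offset=18
After 9 (read(7)): returned '', offset=18
After 10 (read(2)): returned '', offset=18

Answer: LYT7D16JN8CBWWH5OL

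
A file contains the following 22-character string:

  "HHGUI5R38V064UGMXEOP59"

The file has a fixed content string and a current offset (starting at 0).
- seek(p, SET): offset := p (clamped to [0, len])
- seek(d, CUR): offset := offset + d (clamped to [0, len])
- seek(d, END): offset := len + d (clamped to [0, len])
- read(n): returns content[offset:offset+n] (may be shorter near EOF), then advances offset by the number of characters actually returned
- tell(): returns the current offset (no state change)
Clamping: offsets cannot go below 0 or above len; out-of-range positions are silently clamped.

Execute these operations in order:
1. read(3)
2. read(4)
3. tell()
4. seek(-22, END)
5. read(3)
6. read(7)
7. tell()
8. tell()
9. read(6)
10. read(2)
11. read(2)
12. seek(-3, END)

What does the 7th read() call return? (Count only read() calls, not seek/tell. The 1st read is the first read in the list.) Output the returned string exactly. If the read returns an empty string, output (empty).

Answer: OP

Derivation:
After 1 (read(3)): returned 'HHG', offset=3
After 2 (read(4)): returned 'UI5R', offset=7
After 3 (tell()): offset=7
After 4 (seek(-22, END)): offset=0
After 5 (read(3)): returned 'HHG', offset=3
After 6 (read(7)): returned 'UI5R38V', offset=10
After 7 (tell()): offset=10
After 8 (tell()): offset=10
After 9 (read(6)): returned '064UGM', offset=16
After 10 (read(2)): returned 'XE', offset=18
After 11 (read(2)): returned 'OP', offset=20
After 12 (seek(-3, END)): offset=19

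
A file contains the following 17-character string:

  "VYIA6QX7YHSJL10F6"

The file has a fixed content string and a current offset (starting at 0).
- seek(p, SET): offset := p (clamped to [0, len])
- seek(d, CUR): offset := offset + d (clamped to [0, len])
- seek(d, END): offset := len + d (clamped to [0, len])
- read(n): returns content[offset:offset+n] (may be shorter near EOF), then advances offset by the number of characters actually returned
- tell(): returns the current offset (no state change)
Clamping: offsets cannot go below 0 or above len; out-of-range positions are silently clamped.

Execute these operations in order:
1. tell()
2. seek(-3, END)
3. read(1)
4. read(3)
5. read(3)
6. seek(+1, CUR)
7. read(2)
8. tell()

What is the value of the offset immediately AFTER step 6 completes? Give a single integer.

Answer: 17

Derivation:
After 1 (tell()): offset=0
After 2 (seek(-3, END)): offset=14
After 3 (read(1)): returned '0', offset=15
After 4 (read(3)): returned 'F6', offset=17
After 5 (read(3)): returned '', offset=17
After 6 (seek(+1, CUR)): offset=17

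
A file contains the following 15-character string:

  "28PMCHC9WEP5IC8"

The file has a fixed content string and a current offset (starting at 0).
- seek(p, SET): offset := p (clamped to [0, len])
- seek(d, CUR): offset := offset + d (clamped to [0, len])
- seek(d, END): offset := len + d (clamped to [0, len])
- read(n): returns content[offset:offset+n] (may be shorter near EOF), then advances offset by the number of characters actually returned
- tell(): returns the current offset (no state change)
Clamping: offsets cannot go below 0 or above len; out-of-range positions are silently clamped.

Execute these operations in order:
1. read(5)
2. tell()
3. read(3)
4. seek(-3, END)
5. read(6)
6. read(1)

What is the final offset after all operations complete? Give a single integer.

Answer: 15

Derivation:
After 1 (read(5)): returned '28PMC', offset=5
After 2 (tell()): offset=5
After 3 (read(3)): returned 'HC9', offset=8
After 4 (seek(-3, END)): offset=12
After 5 (read(6)): returned 'IC8', offset=15
After 6 (read(1)): returned '', offset=15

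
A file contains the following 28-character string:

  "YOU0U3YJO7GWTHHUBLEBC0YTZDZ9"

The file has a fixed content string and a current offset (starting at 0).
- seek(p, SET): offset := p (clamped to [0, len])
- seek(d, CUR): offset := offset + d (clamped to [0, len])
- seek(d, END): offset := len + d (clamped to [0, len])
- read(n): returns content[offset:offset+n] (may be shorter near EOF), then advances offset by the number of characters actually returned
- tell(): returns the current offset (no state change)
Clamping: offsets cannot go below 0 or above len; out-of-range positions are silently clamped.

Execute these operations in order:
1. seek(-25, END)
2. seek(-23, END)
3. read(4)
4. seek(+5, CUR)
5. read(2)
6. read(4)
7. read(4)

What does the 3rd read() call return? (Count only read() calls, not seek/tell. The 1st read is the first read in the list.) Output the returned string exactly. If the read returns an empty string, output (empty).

After 1 (seek(-25, END)): offset=3
After 2 (seek(-23, END)): offset=5
After 3 (read(4)): returned '3YJO', offset=9
After 4 (seek(+5, CUR)): offset=14
After 5 (read(2)): returned 'HU', offset=16
After 6 (read(4)): returned 'BLEB', offset=20
After 7 (read(4)): returned 'C0YT', offset=24

Answer: BLEB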